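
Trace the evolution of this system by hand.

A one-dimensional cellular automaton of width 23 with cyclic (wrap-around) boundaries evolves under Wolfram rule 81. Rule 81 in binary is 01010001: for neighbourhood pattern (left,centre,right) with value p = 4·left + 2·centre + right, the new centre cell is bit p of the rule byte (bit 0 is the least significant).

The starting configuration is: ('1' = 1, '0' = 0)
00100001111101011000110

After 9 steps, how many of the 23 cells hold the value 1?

11

gen 0: 00100001111101011000110
gen 1: 10011100000100001110011
gen 2: 11000111110011100011000
gen 3: 01110000011000111001110
gen 4: 00011111001110001100011
gen 5: 11000001100011100111001
gen 6: 01111100111000110001100
gen 7: 00000110001110011100111
gen 8: 11110011100011000110001
gen 9: 00011000111001110011100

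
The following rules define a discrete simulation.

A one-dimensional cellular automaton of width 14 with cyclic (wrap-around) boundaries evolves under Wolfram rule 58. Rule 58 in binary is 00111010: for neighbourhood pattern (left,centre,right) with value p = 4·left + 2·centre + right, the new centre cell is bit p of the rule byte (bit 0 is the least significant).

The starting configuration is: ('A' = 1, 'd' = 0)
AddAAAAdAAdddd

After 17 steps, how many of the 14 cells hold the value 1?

9

step 0: AddAAAAdAAdddd
step 1: dAAAdddAAdAddA
step 2: AAddAdAAdAdAAd
step 3: AdAAdAAdAdAAdA
step 4: dAAdAAdAdAAdAA
step 5: AAdAAdAdAAdAAd
step 6: AdAAdAdAAdAAdA
step 7: dAAdAdAAdAAdAA
step 8: AAdAdAAdAAdAAd
step 9: AdAdAAdAAdAAdA
step 10: dAdAAdAAdAAdAA
step 11: AdAAdAAdAAdAAd
step 12: dAAdAAdAAdAAdA
step 13: AAdAAdAAdAAdAd
step 14: AdAAdAAdAAdAdA
step 15: dAAdAAdAAdAdAA
step 16: AAdAAdAAdAdAAd
step 17: AdAAdAAdAdAAdA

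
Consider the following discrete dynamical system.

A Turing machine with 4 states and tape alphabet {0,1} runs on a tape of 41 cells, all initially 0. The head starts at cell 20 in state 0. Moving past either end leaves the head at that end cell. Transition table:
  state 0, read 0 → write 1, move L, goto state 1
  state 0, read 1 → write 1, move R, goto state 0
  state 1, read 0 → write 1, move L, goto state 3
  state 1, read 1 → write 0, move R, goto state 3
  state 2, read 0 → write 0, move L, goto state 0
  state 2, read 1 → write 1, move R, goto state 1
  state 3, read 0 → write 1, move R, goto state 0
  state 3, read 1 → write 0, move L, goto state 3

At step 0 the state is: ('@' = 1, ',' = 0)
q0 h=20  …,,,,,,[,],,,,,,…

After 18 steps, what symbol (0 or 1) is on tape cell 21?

k=0  q0 h=20  …,,,,,,[,],,,,,,…
k=1  q1 h=19  …,,,,,,[,]@,,,,,…
k=2  q3 h=18  …,,,,,,[,]@@,,,,…
k=3  q0 h=19  …,,,,,@[@]@,,,,,…
k=4  q0 h=20  …,,,,@@[@],,,,,,…
k=5  q0 h=21  …,,,@@@[,],,,,,,…
k=6  q1 h=20  …,,,,@@[@]@,,,,,…
k=7  q3 h=21  …,,,@@,[@],,,,,,…
k=8  q3 h=20  …,,,,@@[,],,,,,,…
k=9  q0 h=21  …,,,@@@[,],,,,,,…
k=10  q1 h=20  …,,,,@@[@]@,,,,,…
k=11  q3 h=21  …,,,@@,[@],,,,,,…
k=12  q3 h=20  …,,,,@@[,],,,,,,…
k=13  q0 h=21  …,,,@@@[,],,,,,,…
k=14  q1 h=20  …,,,,@@[@]@,,,,,…
k=15  q3 h=21  …,,,@@,[@],,,,,,…
k=16  q3 h=20  …,,,,@@[,],,,,,,…
k=17  q0 h=21  …,,,@@@[,],,,,,,…
k=18  q1 h=20  …,,,,@@[@]@,,,,,…

1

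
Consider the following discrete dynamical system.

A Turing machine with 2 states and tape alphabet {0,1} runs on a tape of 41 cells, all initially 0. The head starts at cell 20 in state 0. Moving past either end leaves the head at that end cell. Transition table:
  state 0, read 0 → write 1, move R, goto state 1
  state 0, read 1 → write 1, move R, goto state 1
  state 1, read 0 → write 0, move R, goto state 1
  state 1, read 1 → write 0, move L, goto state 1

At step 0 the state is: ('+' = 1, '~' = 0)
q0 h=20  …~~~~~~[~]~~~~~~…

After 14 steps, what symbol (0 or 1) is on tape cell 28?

0) q0 h=20  …~~~~~~[~]~~~~~~…
1) q1 h=21  …~~~~~+[~]~~~~~~…
2) q1 h=22  …~~~~+~[~]~~~~~~…
3) q1 h=23  …~~~+~~[~]~~~~~~…
4) q1 h=24  …~~+~~~[~]~~~~~~…
5) q1 h=25  …~+~~~~[~]~~~~~~…
6) q1 h=26  …+~~~~~[~]~~~~~~…
7) q1 h=27  …~~~~~~[~]~~~~~~…
8) q1 h=28  …~~~~~~[~]~~~~~~…
9) q1 h=29  …~~~~~~[~]~~~~~~…
10) q1 h=30  …~~~~~~[~]~~~~~~…
11) q1 h=31  …~~~~~~[~]~~~~~~…
12) q1 h=32  …~~~~~~[~]~~~~~~…
13) q1 h=33  …~~~~~~[~]~~~~~~…
14) q1 h=34  …~~~~~~[~]~~~~~~|

0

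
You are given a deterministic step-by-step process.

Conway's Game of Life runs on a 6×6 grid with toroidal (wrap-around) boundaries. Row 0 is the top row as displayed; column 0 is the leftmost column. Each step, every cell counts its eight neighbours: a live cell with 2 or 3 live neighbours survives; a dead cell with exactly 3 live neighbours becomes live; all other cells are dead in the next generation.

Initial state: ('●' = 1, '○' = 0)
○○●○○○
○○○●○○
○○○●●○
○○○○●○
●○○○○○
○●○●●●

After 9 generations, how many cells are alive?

3

[0] ○○●○○○
○○○●○○
○○○●●○
○○○○●○
●○○○○○
○●○●●●
[1] ○○●○○○
○○●●●○
○○○●●○
○○○●●●
●○○●○○
●●●●●●
[2] ●○○○○○
○○●○●○
○○○○○○
○○●○○●
○○○○○○
●○○○●●
[3] ●●○●●○
○○○○○○
○○○●○○
○○○○○○
●○○○●○
●○○○○●
[4] ●●○○●○
○○●●●○
○○○○○○
○○○○○○
●○○○○○
○○○●○○
[5] ○●○○●●
○●●●●●
○○○●○○
○○○○○○
○○○○○○
●●○○○●
[6] ○○○○○○
○●○○○●
○○○●○○
○○○○○○
●○○○○○
○●○○●●
[7] ○○○○●●
○○○○○○
○○○○○○
○○○○○○
●○○○○●
●○○○○●
[8] ●○○○●●
○○○○○○
○○○○○○
○○○○○○
●○○○○●
○○○○○○
[9] ○○○○○●
○○○○○●
○○○○○○
○○○○○○
○○○○○○
○○○○●○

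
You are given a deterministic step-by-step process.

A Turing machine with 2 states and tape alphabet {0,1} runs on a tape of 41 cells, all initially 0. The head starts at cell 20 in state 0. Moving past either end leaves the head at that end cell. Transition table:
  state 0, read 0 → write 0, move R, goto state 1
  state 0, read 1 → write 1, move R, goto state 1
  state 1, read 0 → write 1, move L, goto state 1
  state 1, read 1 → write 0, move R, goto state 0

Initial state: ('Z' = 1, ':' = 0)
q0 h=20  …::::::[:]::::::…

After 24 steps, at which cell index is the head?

t=0: q0 h=20  …::::::[:]::::::…
t=1: q1 h=21  …::::::[:]::::::…
t=2: q1 h=20  …::::::[:]Z:::::…
t=3: q1 h=19  …::::::[:]ZZ::::…
t=4: q1 h=18  …::::::[:]ZZZ:::…
t=5: q1 h=17  …::::::[:]ZZZZ::…
t=6: q1 h=16  …::::::[:]ZZZZZ:…
t=7: q1 h=15  …::::::[:]ZZZZZZ…
t=8: q1 h=14  …::::::[:]ZZZZZZ…
t=9: q1 h=13  …::::::[:]ZZZZZZ…
t=10: q1 h=12  …::::::[:]ZZZZZZ…
t=11: q1 h=11  …::::::[:]ZZZZZZ…
t=12: q1 h=10  …::::::[:]ZZZZZZ…
t=13: q1 h= 9  …::::::[:]ZZZZZZ…
t=14: q1 h= 8  …::::::[:]ZZZZZZ…
t=15: q1 h= 7  …::::::[:]ZZZZZZ…
t=16: q1 h= 6  |::::::[:]ZZZZZZ…
t=17: q1 h= 5  |:::::[:]ZZZZZZ…
t=18: q1 h= 4  |::::[:]ZZZZZZ…
t=19: q1 h= 3  |:::[:]ZZZZZZ…
t=20: q1 h= 2  |::[:]ZZZZZZ…
t=21: q1 h= 1  |:[:]ZZZZZZ…
t=22: q1 h= 0  |[:]ZZZZZZ…
t=23: q1 h= 0  |[Z]ZZZZZZ…
t=24: q0 h= 1  |:[Z]ZZZZZZ…

1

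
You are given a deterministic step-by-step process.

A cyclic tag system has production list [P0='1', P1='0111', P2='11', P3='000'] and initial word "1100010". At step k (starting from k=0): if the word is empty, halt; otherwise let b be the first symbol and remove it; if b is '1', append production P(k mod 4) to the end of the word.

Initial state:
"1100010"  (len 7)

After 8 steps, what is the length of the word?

11

0) "1100010"  (len 7)
1) "1000101"  (len 7)
2) "0001010111"  (len 10)
3) "001010111"  (len 9)
4) "01010111"  (len 8)
5) "1010111"  (len 7)
6) "0101110111"  (len 10)
7) "101110111"  (len 9)
8) "01110111000"  (len 11)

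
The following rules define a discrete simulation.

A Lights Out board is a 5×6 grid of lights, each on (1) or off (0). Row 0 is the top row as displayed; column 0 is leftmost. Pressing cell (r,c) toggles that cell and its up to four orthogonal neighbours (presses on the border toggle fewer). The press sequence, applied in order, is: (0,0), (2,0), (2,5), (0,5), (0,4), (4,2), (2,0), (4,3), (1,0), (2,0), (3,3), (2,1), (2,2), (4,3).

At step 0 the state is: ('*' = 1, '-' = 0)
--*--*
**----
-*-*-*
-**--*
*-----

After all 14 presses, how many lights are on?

16

0) --*--*
**----
-*-*-*
-**--*
*-----
1) ***--*
-*----
-*-*-*
-**--*
*-----
2) ***--*
**----
*--*-*
***--*
*-----
3) ***--*
**---*
*--**-
***---
*-----
4) ***-*-
**----
*--**-
***---
*-----
5) ****-*
**--*-
*--**-
***---
*-----
6) ****-*
**--*-
*--**-
**----
****--
7) ****-*
-*--*-
-*-**-
-*----
****--
8) ****-*
-*--*-
-*-**-
-*-*--
**--*-
9) -***-*
*---*-
**-**-
-*-*--
**--*-
10) -***-*
----*-
---**-
**-*--
**--*-
11) -***-*
----*-
----*-
***-*-
**-**-
12) -***-*
-*--*-
***-*-
*-*-*-
**-**-
13) -***-*
-**-*-
*--**-
*---*-
**-**-
14) -***-*
-**-*-
*--**-
*--**-
***---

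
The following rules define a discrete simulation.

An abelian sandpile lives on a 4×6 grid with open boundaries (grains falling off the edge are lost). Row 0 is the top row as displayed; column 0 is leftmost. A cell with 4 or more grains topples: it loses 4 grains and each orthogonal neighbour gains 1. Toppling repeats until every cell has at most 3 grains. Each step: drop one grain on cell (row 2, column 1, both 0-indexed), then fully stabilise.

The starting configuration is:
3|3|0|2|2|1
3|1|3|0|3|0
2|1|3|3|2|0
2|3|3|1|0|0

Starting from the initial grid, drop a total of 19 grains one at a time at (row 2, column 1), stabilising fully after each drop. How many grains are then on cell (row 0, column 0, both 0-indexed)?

gen 0: 3|3|0|2|2|1
3|1|3|0|3|0
2|1|3|3|2|0
2|3|3|1|0|0
gen 1: 3|3|0|2|2|1
3|1|3|0|3|0
2|2|3|3|2|0
2|3|3|1|0|0
gen 2: 3|3|0|2|2|1
3|1|3|0|3|0
2|3|3|3|2|0
2|3|3|1|0|0
gen 3: 3|3|1|2|2|1
3|3|0|2|3|0
3|2|3|0|3|0
3|1|1|3|0|0
gen 4: 3|3|1|2|2|1
3|3|0|2|3|0
3|3|3|0|3|0
3|1|1|3|0|0
gen 5: 1|1|2|2|2|1
2|2|2|2|3|0
2|3|0|1|3|0
0|3|2|3|0|0
gen 6: 1|1|2|2|2|1
2|3|2|2|3|0
3|1|1|1|3|0
1|0|3|3|0|0
gen 7: 1|1|2|2|2|1
2|3|2|2|3|0
3|2|1|1|3|0
1|0|3|3|0|0
gen 8: 1|1|2|2|2|1
2|3|2|2|3|0
3|3|1|1|3|0
1|0|3|3|0|0
gen 9: 2|2|2|2|2|1
0|1|3|2|3|0
1|2|2|1|3|0
2|1|3|3|0|0
gen 10: 2|2|2|2|2|1
0|1|3|2|3|0
1|3|2|1|3|0
2|1|3|3|0|0
gen 11: 2|2|2|2|2|1
0|2|3|2|3|0
2|0|3|1|3|0
2|2|3|3|0|0
gen 12: 2|2|2|2|2|1
0|2|3|2|3|0
2|1|3|1|3|0
2|2|3|3|0|0
gen 13: 2|2|2|2|2|1
0|2|3|2|3|0
2|2|3|1|3|0
2|2|3|3|0|0
gen 14: 2|2|2|2|2|1
0|2|3|2|3|0
2|3|3|1|3|0
2|2|3|3|0|0
gen 15: 2|3|3|2|2|1
1|0|1|3|3|0
3|3|2|3|3|0
3|0|2|0|1|0
gen 16: 2|3|3|2|2|1
2|1|1|3|3|0
1|1|3|3|3|0
0|2|2|0|1|0
gen 17: 2|3|3|2|2|1
2|1|1|3|3|0
1|2|3|3|3|0
0|2|2|0|1|0
gen 18: 2|3|3|2|2|1
2|1|1|3|3|0
1|3|3|3|3|0
0|2|2|0|1|0
gen 19: 2|3|3|3|3|1
2|2|3|1|1|1
2|1|1|2|1|1
0|3|3|1|2|0

2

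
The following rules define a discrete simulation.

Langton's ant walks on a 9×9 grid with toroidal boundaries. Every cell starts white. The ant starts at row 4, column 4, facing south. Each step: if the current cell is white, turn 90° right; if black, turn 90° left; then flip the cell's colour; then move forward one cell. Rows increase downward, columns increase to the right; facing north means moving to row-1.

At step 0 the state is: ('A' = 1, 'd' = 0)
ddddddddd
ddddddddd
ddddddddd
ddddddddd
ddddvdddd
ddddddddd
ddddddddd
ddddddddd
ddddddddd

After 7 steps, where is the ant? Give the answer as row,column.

t=0: ddddddddd
ddddddddd
ddddddddd
ddddddddd
ddddvdddd
ddddddddd
ddddddddd
ddddddddd
ddddddddd
t=1: ddddddddd
ddddddddd
ddddddddd
ddddddddd
ddd<Adddd
ddddddddd
ddddddddd
ddddddddd
ddddddddd
t=2: ddddddddd
ddddddddd
ddddddddd
ddd^ddddd
dddAAdddd
ddddddddd
ddddddddd
ddddddddd
ddddddddd
t=3: ddddddddd
ddddddddd
ddddddddd
dddA>dddd
dddAAdddd
ddddddddd
ddddddddd
ddddddddd
ddddddddd
t=4: ddddddddd
ddddddddd
ddddddddd
dddAAdddd
dddAvdddd
ddddddddd
ddddddddd
ddddddddd
ddddddddd
t=5: ddddddddd
ddddddddd
ddddddddd
dddAAdddd
dddAd>ddd
ddddddddd
ddddddddd
ddddddddd
ddddddddd
t=6: ddddddddd
ddddddddd
ddddddddd
dddAAdddd
dddAdAddd
dddddvddd
ddddddddd
ddddddddd
ddddddddd
t=7: ddddddddd
ddddddddd
ddddddddd
dddAAdddd
dddAdAddd
dddd<Addd
ddddddddd
ddddddddd
ddddddddd

5,4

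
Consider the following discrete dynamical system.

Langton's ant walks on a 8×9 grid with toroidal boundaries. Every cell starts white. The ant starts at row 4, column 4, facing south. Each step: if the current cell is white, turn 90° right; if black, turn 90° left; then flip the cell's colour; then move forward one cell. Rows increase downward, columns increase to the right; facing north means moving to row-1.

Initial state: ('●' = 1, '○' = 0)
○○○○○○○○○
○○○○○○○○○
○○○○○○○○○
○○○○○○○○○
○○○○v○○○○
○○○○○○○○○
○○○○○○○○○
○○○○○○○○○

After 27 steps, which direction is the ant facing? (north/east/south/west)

0) ○○○○○○○○○
○○○○○○○○○
○○○○○○○○○
○○○○○○○○○
○○○○v○○○○
○○○○○○○○○
○○○○○○○○○
○○○○○○○○○
1) ○○○○○○○○○
○○○○○○○○○
○○○○○○○○○
○○○○○○○○○
○○○<●○○○○
○○○○○○○○○
○○○○○○○○○
○○○○○○○○○
2) ○○○○○○○○○
○○○○○○○○○
○○○○○○○○○
○○○^○○○○○
○○○●●○○○○
○○○○○○○○○
○○○○○○○○○
○○○○○○○○○
3) ○○○○○○○○○
○○○○○○○○○
○○○○○○○○○
○○○●>○○○○
○○○●●○○○○
○○○○○○○○○
○○○○○○○○○
○○○○○○○○○
4) ○○○○○○○○○
○○○○○○○○○
○○○○○○○○○
○○○●●○○○○
○○○●v○○○○
○○○○○○○○○
○○○○○○○○○
○○○○○○○○○
5) ○○○○○○○○○
○○○○○○○○○
○○○○○○○○○
○○○●●○○○○
○○○●○>○○○
○○○○○○○○○
○○○○○○○○○
○○○○○○○○○
6) ○○○○○○○○○
○○○○○○○○○
○○○○○○○○○
○○○●●○○○○
○○○●○●○○○
○○○○○v○○○
○○○○○○○○○
○○○○○○○○○
7) ○○○○○○○○○
○○○○○○○○○
○○○○○○○○○
○○○●●○○○○
○○○●○●○○○
○○○○<●○○○
○○○○○○○○○
○○○○○○○○○
8) ○○○○○○○○○
○○○○○○○○○
○○○○○○○○○
○○○●●○○○○
○○○●^●○○○
○○○○●●○○○
○○○○○○○○○
○○○○○○○○○
9) ○○○○○○○○○
○○○○○○○○○
○○○○○○○○○
○○○●●○○○○
○○○●●>○○○
○○○○●●○○○
○○○○○○○○○
○○○○○○○○○
10) ○○○○○○○○○
○○○○○○○○○
○○○○○○○○○
○○○●●^○○○
○○○●●○○○○
○○○○●●○○○
○○○○○○○○○
○○○○○○○○○
11) ○○○○○○○○○
○○○○○○○○○
○○○○○○○○○
○○○●●●>○○
○○○●●○○○○
○○○○●●○○○
○○○○○○○○○
○○○○○○○○○
12) ○○○○○○○○○
○○○○○○○○○
○○○○○○○○○
○○○●●●●○○
○○○●●○v○○
○○○○●●○○○
○○○○○○○○○
○○○○○○○○○
13) ○○○○○○○○○
○○○○○○○○○
○○○○○○○○○
○○○●●●●○○
○○○●●<●○○
○○○○●●○○○
○○○○○○○○○
○○○○○○○○○
14) ○○○○○○○○○
○○○○○○○○○
○○○○○○○○○
○○○●●^●○○
○○○●●●●○○
○○○○●●○○○
○○○○○○○○○
○○○○○○○○○
15) ○○○○○○○○○
○○○○○○○○○
○○○○○○○○○
○○○●<○●○○
○○○●●●●○○
○○○○●●○○○
○○○○○○○○○
○○○○○○○○○
16) ○○○○○○○○○
○○○○○○○○○
○○○○○○○○○
○○○●○○●○○
○○○●v●●○○
○○○○●●○○○
○○○○○○○○○
○○○○○○○○○
17) ○○○○○○○○○
○○○○○○○○○
○○○○○○○○○
○○○●○○●○○
○○○●○>●○○
○○○○●●○○○
○○○○○○○○○
○○○○○○○○○
18) ○○○○○○○○○
○○○○○○○○○
○○○○○○○○○
○○○●○^●○○
○○○●○○●○○
○○○○●●○○○
○○○○○○○○○
○○○○○○○○○
19) ○○○○○○○○○
○○○○○○○○○
○○○○○○○○○
○○○●○●>○○
○○○●○○●○○
○○○○●●○○○
○○○○○○○○○
○○○○○○○○○
20) ○○○○○○○○○
○○○○○○○○○
○○○○○○^○○
○○○●○●○○○
○○○●○○●○○
○○○○●●○○○
○○○○○○○○○
○○○○○○○○○
21) ○○○○○○○○○
○○○○○○○○○
○○○○○○●>○
○○○●○●○○○
○○○●○○●○○
○○○○●●○○○
○○○○○○○○○
○○○○○○○○○
22) ○○○○○○○○○
○○○○○○○○○
○○○○○○●●○
○○○●○●○v○
○○○●○○●○○
○○○○●●○○○
○○○○○○○○○
○○○○○○○○○
23) ○○○○○○○○○
○○○○○○○○○
○○○○○○●●○
○○○●○●<●○
○○○●○○●○○
○○○○●●○○○
○○○○○○○○○
○○○○○○○○○
24) ○○○○○○○○○
○○○○○○○○○
○○○○○○^●○
○○○●○●●●○
○○○●○○●○○
○○○○●●○○○
○○○○○○○○○
○○○○○○○○○
25) ○○○○○○○○○
○○○○○○○○○
○○○○○<○●○
○○○●○●●●○
○○○●○○●○○
○○○○●●○○○
○○○○○○○○○
○○○○○○○○○
26) ○○○○○○○○○
○○○○○^○○○
○○○○○●○●○
○○○●○●●●○
○○○●○○●○○
○○○○●●○○○
○○○○○○○○○
○○○○○○○○○
27) ○○○○○○○○○
○○○○○●>○○
○○○○○●○●○
○○○●○●●●○
○○○●○○●○○
○○○○●●○○○
○○○○○○○○○
○○○○○○○○○

east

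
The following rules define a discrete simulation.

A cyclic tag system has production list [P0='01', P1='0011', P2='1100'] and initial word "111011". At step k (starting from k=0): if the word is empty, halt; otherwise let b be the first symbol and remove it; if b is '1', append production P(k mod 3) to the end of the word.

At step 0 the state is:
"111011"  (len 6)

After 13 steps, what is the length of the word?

25

step 0: "111011"  (len 6)
step 1: "1101101"  (len 7)
step 2: "1011010011"  (len 10)
step 3: "0110100111100"  (len 13)
step 4: "110100111100"  (len 12)
step 5: "101001111000011"  (len 15)
step 6: "010011110000111100"  (len 18)
step 7: "10011110000111100"  (len 17)
step 8: "00111100001111000011"  (len 20)
step 9: "0111100001111000011"  (len 19)
step 10: "111100001111000011"  (len 18)
step 11: "111000011110000110011"  (len 21)
step 12: "110000111100001100111100"  (len 24)
step 13: "1000011110000110011110001"  (len 25)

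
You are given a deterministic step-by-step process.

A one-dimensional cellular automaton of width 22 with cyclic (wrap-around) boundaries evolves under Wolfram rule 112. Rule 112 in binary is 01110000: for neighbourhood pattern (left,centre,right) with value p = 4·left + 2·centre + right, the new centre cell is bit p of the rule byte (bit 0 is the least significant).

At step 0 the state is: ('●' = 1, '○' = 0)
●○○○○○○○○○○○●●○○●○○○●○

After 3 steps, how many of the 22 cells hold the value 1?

gen 0: ●○○○○○○○○○○○●●○○●○○○●○
gen 1: ○●○○○○○○○○○○○●●○○●○○○●
gen 2: ●○●○○○○○○○○○○○●●○○●○○○
gen 3: ○●○●○○○○○○○○○○○●●○○●○○

5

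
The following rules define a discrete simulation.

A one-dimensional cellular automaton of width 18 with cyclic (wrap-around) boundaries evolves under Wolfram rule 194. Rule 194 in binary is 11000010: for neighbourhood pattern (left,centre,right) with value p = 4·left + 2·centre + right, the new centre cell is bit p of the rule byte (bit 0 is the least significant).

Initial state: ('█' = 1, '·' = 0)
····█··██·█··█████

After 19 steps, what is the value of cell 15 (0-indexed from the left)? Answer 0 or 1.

t=0: ····█··██·█··█████
t=1: ···█··█·█···█·████
t=2: ··█··█·····█···███
t=3: ·█··█·····█···█·██
t=4: ···█·····█···█···█
t=5: ··█·····█···█···█·
t=6: ·█·····█···█···█··
t=7: █·····█···█···█···
t=8: ·····█···█···█···█
t=9: ····█···█···█···█·
t=10: ···█···█···█···█··
t=11: ··█···█···█···█···
t=12: ·█···█···█···█····
t=13: █···█···█···█·····
t=14: ···█···█···█·····█
t=15: ··█···█···█·····█·
t=16: ·█···█···█·····█··
t=17: █···█···█·····█···
t=18: ···█···█·····█···█
t=19: ··█···█·····█···█·

0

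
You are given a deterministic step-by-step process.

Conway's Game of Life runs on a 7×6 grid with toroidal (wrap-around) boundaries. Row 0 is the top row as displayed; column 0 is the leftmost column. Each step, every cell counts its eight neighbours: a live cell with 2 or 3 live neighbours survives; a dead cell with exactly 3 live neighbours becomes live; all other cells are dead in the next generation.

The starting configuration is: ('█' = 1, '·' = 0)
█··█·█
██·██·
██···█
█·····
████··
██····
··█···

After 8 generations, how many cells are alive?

6

0) █··█·█
██·██·
██···█
█·····
████··
██····
··█···
1) █··█·█
···█··
··█·█·
······
··█··█
█··█··
··█··█
2) █·██·█
··██·█
···█··
···█··
······
██████
·███·█
3) ·····█
██···█
···█··
······
██···█
·····█
······
4) ·····█
█···██
█·····
█·····
█····█
·····█
······
5) █···██
█···█·
██····
██····
█····█
█····█
······
6) █···█·
····█·
······
······
······
█····█
····█·
7) ···██·
·····█
······
······
······
·····█
█···█·
8) ···██·
····█·
······
······
······
·····█
···██·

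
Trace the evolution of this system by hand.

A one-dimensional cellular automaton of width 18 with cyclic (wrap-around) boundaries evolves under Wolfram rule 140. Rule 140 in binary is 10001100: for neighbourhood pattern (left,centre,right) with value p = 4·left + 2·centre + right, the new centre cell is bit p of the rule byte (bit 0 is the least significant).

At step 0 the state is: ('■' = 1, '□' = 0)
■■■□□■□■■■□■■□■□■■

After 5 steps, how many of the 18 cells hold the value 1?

5

[0] ■■■□□■□■■■□■■□■□■■
[1] ■■□□□■□■■□□■□□■□■■
[2] ■□□□□■□■□□□■□□■□■■
[3] □□□□□■□■□□□■□□■□■■
[4] □□□□□■□■□□□■□□■□■□
[5] □□□□□■□■□□□■□□■□■□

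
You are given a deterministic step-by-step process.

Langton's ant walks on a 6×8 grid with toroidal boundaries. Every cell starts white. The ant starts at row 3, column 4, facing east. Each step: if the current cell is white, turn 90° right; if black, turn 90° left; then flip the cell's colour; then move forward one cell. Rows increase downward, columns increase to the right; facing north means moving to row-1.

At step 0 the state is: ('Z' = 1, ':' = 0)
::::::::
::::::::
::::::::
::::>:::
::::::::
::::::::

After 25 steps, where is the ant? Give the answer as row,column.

2,2

step 0: ::::::::
::::::::
::::::::
::::>:::
::::::::
::::::::
step 1: ::::::::
::::::::
::::::::
::::Z:::
::::v:::
::::::::
step 2: ::::::::
::::::::
::::::::
::::Z:::
:::<Z:::
::::::::
step 3: ::::::::
::::::::
::::::::
:::^Z:::
:::ZZ:::
::::::::
step 4: ::::::::
::::::::
::::::::
:::Z>:::
:::ZZ:::
::::::::
step 5: ::::::::
::::::::
::::^:::
:::Z::::
:::ZZ:::
::::::::
step 6: ::::::::
::::::::
::::Z>::
:::Z::::
:::ZZ:::
::::::::
step 7: ::::::::
::::::::
::::ZZ::
:::Z:v::
:::ZZ:::
::::::::
step 8: ::::::::
::::::::
::::ZZ::
:::Z<Z::
:::ZZ:::
::::::::
step 9: ::::::::
::::::::
::::^Z::
:::ZZZ::
:::ZZ:::
::::::::
step 10: ::::::::
::::::::
:::<:Z::
:::ZZZ::
:::ZZ:::
::::::::
step 11: ::::::::
:::^::::
:::Z:Z::
:::ZZZ::
:::ZZ:::
::::::::
step 12: ::::::::
:::Z>:::
:::Z:Z::
:::ZZZ::
:::ZZ:::
::::::::
step 13: ::::::::
:::ZZ:::
:::ZvZ::
:::ZZZ::
:::ZZ:::
::::::::
step 14: ::::::::
:::ZZ:::
:::<ZZ::
:::ZZZ::
:::ZZ:::
::::::::
step 15: ::::::::
:::ZZ:::
::::ZZ::
:::vZZ::
:::ZZ:::
::::::::
step 16: ::::::::
:::ZZ:::
::::ZZ::
::::>Z::
:::ZZ:::
::::::::
step 17: ::::::::
:::ZZ:::
::::^Z::
:::::Z::
:::ZZ:::
::::::::
step 18: ::::::::
:::ZZ:::
:::<:Z::
:::::Z::
:::ZZ:::
::::::::
step 19: ::::::::
:::^Z:::
:::Z:Z::
:::::Z::
:::ZZ:::
::::::::
step 20: ::::::::
::<:Z:::
:::Z:Z::
:::::Z::
:::ZZ:::
::::::::
step 21: ::^:::::
::Z:Z:::
:::Z:Z::
:::::Z::
:::ZZ:::
::::::::
step 22: ::Z>::::
::Z:Z:::
:::Z:Z::
:::::Z::
:::ZZ:::
::::::::
step 23: ::ZZ::::
::ZvZ:::
:::Z:Z::
:::::Z::
:::ZZ:::
::::::::
step 24: ::ZZ::::
::<ZZ:::
:::Z:Z::
:::::Z::
:::ZZ:::
::::::::
step 25: ::ZZ::::
:::ZZ:::
::vZ:Z::
:::::Z::
:::ZZ:::
::::::::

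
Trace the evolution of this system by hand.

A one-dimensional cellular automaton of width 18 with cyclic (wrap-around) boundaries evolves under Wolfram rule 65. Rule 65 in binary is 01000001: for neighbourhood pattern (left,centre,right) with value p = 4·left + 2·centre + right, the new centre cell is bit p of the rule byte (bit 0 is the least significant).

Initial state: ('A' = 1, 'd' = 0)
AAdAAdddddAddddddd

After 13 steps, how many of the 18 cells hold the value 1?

8

[0] AAdAAdddddAddddddd
[1] dAddAdAAAdddAAAAAd
[2] ddddddddAdAdddddAd
[3] AAAAAAAdddddAAAddd
[4] ddddddAdAAAdddAdAd
[5] AAAAAdddddAdAddddd
[6] ddddAdAAAdddddAAAd
[7] AAAdddddAdAAAdddAd
[8] ddAdAAAdddddAdAddd
[9] AdddddAdAAAdddddAA
[10] AdAAAdddddAdAAAddd
[11] ddddAdAAAdddddAdAd
[12] AAAdddddAdAAAddddd
[13] ddAdAAAdddddAdAAAd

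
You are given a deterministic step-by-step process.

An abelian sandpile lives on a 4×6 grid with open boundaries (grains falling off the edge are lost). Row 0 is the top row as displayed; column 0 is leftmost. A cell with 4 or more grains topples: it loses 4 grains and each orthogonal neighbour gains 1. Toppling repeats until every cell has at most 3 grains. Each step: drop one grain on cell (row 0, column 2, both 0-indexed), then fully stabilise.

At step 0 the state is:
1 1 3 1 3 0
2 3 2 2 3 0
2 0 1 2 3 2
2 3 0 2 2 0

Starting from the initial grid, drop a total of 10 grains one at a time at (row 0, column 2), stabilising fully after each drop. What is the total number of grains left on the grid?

[0] 1 1 3 1 3 0
2 3 2 2 3 0
2 0 1 2 3 2
2 3 0 2 2 0
[1] 1 2 0 2 3 0
2 3 3 2 3 0
2 0 1 2 3 2
2 3 0 2 2 0
[2] 1 2 1 2 3 0
2 3 3 2 3 0
2 0 1 2 3 2
2 3 0 2 2 0
[3] 1 2 2 2 3 0
2 3 3 2 3 0
2 0 1 2 3 2
2 3 0 2 2 0
[4] 1 2 3 2 3 0
2 3 3 2 3 0
2 0 1 2 3 2
2 3 0 2 2 0
[5] 2 0 2 3 3 0
3 1 1 3 3 0
2 1 2 2 3 2
2 3 0 2 2 0
[6] 2 0 3 3 3 0
3 1 1 3 3 0
2 1 2 2 3 2
2 3 0 2 2 0
[7] 2 1 1 2 1 1
3 1 3 2 2 1
2 1 3 0 1 3
2 3 0 3 3 0
[8] 2 1 2 2 1 1
3 1 3 2 2 1
2 1 3 0 1 3
2 3 0 3 3 0
[9] 2 1 3 2 1 1
3 1 3 2 2 1
2 1 3 0 1 3
2 3 0 3 3 0
[10] 2 2 1 3 1 1
3 2 1 3 2 1
2 2 0 1 1 3
2 3 1 3 3 0

43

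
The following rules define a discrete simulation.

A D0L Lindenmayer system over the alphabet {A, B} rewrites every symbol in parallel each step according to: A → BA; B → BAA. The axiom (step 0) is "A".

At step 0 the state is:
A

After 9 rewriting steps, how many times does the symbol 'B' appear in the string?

985

t=0: A
t=1: BA
t=2: BAABA
t=3: BAABABABAABA
t=4: BAABABABAABABAABABAABABABAABA
t=5: BAABABABAABABAABABAABABABAABABAABABABAABABAABABABAABABAABABAABABABAABA
t=6: BAABABABAABABAABABAABABABAABABAABABABAABABAABABABAABABAABA…BAABABAABABABAABABAABABABAABABAABABABAABABAABABAABABABAABA  (len 169)
t=7: BAABABABAABABAABABAABABABAABABAABABABAABABAABABABAABABAABA…BAABABAABABABAABABAABABABAABABAABABABAABABAABABAABABABAABA  (len 408)
t=8: BAABABABAABABAABABAABABABAABABAABABABAABABAABABABAABABAABA…BAABABAABABABAABABAABABABAABABAABABABAABABAABABAABABABAABA  (len 985)
t=9: BAABABABAABABAABABAABABABAABABAABABABAABABAABABABAABABAABA…BAABABAABABABAABABAABABABAABABAABABABAABABAABABAABABABAABA  (len 2378)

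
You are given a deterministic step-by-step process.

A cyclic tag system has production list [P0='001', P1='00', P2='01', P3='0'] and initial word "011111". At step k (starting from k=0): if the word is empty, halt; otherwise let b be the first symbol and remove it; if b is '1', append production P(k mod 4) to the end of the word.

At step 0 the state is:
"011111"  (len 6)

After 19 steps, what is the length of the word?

1

gen 0: "011111"  (len 6)
gen 1: "11111"  (len 5)
gen 2: "111100"  (len 6)
gen 3: "1110001"  (len 7)
gen 4: "1100010"  (len 7)
gen 5: "100010001"  (len 9)
gen 6: "0001000100"  (len 10)
gen 7: "001000100"  (len 9)
gen 8: "01000100"  (len 8)
gen 9: "1000100"  (len 7)
gen 10: "00010000"  (len 8)
gen 11: "0010000"  (len 7)
gen 12: "010000"  (len 6)
gen 13: "10000"  (len 5)
gen 14: "000000"  (len 6)
gen 15: "00000"  (len 5)
gen 16: "0000"  (len 4)
gen 17: "000"  (len 3)
gen 18: "00"  (len 2)
gen 19: "0"  (len 1)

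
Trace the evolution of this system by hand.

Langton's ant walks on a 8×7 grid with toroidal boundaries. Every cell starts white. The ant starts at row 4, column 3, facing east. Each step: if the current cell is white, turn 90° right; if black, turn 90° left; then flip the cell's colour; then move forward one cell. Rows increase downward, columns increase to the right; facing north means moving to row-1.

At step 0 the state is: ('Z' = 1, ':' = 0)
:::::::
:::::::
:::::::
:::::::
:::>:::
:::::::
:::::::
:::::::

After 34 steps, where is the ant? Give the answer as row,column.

3,0

k=0  :::::::
:::::::
:::::::
:::::::
:::>:::
:::::::
:::::::
:::::::
k=1  :::::::
:::::::
:::::::
:::::::
:::Z:::
:::v:::
:::::::
:::::::
k=2  :::::::
:::::::
:::::::
:::::::
:::Z:::
::<Z:::
:::::::
:::::::
k=3  :::::::
:::::::
:::::::
:::::::
::^Z:::
::ZZ:::
:::::::
:::::::
k=4  :::::::
:::::::
:::::::
:::::::
::Z>:::
::ZZ:::
:::::::
:::::::
k=5  :::::::
:::::::
:::::::
:::^:::
::Z::::
::ZZ:::
:::::::
:::::::
k=6  :::::::
:::::::
:::::::
:::Z>::
::Z::::
::ZZ:::
:::::::
:::::::
k=7  :::::::
:::::::
:::::::
:::ZZ::
::Z:v::
::ZZ:::
:::::::
:::::::
k=8  :::::::
:::::::
:::::::
:::ZZ::
::Z<Z::
::ZZ:::
:::::::
:::::::
k=9  :::::::
:::::::
:::::::
:::^Z::
::ZZZ::
::ZZ:::
:::::::
:::::::
k=10  :::::::
:::::::
:::::::
::<:Z::
::ZZZ::
::ZZ:::
:::::::
:::::::
k=11  :::::::
:::::::
::^::::
::Z:Z::
::ZZZ::
::ZZ:::
:::::::
:::::::
k=12  :::::::
:::::::
::Z>:::
::Z:Z::
::ZZZ::
::ZZ:::
:::::::
:::::::
k=13  :::::::
:::::::
::ZZ:::
::ZvZ::
::ZZZ::
::ZZ:::
:::::::
:::::::
k=14  :::::::
:::::::
::ZZ:::
::<ZZ::
::ZZZ::
::ZZ:::
:::::::
:::::::
k=15  :::::::
:::::::
::ZZ:::
:::ZZ::
::vZZ::
::ZZ:::
:::::::
:::::::
k=16  :::::::
:::::::
::ZZ:::
:::ZZ::
:::>Z::
::ZZ:::
:::::::
:::::::
k=17  :::::::
:::::::
::ZZ:::
:::^Z::
::::Z::
::ZZ:::
:::::::
:::::::
k=18  :::::::
:::::::
::ZZ:::
::<:Z::
::::Z::
::ZZ:::
:::::::
:::::::
k=19  :::::::
:::::::
::^Z:::
::Z:Z::
::::Z::
::ZZ:::
:::::::
:::::::
k=20  :::::::
:::::::
:<:Z:::
::Z:Z::
::::Z::
::ZZ:::
:::::::
:::::::
k=21  :::::::
:^:::::
:Z:Z:::
::Z:Z::
::::Z::
::ZZ:::
:::::::
:::::::
k=22  :::::::
:Z>::::
:Z:Z:::
::Z:Z::
::::Z::
::ZZ:::
:::::::
:::::::
k=23  :::::::
:ZZ::::
:ZvZ:::
::Z:Z::
::::Z::
::ZZ:::
:::::::
:::::::
k=24  :::::::
:ZZ::::
:<ZZ:::
::Z:Z::
::::Z::
::ZZ:::
:::::::
:::::::
k=25  :::::::
:ZZ::::
::ZZ:::
:vZ:Z::
::::Z::
::ZZ:::
:::::::
:::::::
k=26  :::::::
:ZZ::::
::ZZ:::
<ZZ:Z::
::::Z::
::ZZ:::
:::::::
:::::::
k=27  :::::::
:ZZ::::
^:ZZ:::
ZZZ:Z::
::::Z::
::ZZ:::
:::::::
:::::::
k=28  :::::::
:ZZ::::
Z>ZZ:::
ZZZ:Z::
::::Z::
::ZZ:::
:::::::
:::::::
k=29  :::::::
:ZZ::::
ZZZZ:::
ZvZ:Z::
::::Z::
::ZZ:::
:::::::
:::::::
k=30  :::::::
:ZZ::::
ZZZZ:::
Z:>:Z::
::::Z::
::ZZ:::
:::::::
:::::::
k=31  :::::::
:ZZ::::
ZZ^Z:::
Z:::Z::
::::Z::
::ZZ:::
:::::::
:::::::
k=32  :::::::
:ZZ::::
Z<:Z:::
Z:::Z::
::::Z::
::ZZ:::
:::::::
:::::::
k=33  :::::::
:ZZ::::
Z::Z:::
Zv::Z::
::::Z::
::ZZ:::
:::::::
:::::::
k=34  :::::::
:ZZ::::
Z::Z:::
<Z::Z::
::::Z::
::ZZ:::
:::::::
:::::::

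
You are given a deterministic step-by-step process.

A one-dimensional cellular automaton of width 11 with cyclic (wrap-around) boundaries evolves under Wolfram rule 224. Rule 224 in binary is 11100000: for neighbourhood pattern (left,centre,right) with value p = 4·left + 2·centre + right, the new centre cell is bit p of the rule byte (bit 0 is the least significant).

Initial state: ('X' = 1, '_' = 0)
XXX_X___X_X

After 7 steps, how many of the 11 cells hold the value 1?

[0] XXX_X___X_X
[1] XXXX_____X_
[2] _XXX______X
[3] X_XX_______
[4] _X_X_______
[5] __X________
[6] ___________
[7] ___________

0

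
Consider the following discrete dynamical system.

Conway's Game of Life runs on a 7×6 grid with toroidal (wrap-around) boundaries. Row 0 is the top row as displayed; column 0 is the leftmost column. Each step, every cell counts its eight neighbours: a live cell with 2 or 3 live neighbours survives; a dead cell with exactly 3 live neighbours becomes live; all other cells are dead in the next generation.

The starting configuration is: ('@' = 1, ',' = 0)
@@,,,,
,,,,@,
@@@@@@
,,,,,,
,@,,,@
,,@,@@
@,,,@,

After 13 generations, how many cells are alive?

16

0) @@,,,,
,,,,@,
@@@@@@
,,,,,,
,@,,,@
,,@,@@
@,,,@,
1) @@,,,,
,,,,@,
@@@@@@
,,,@,,
@,,,@@
,@,@@,
@,,@@,
2) @@,@@,
,,,,@,
@@@,,@
,,,,,,
@,@,,@
,@@,,,
@,,@@,
3) @@@,,,
,,,,@,
@@,,,@
,,@,,,
@,@,,,
,,@,@,
@,,,@,
4) @@,@,,
,,@,,,
@@,,,@
,,@,,@
,,@,,,
,,,,,,
@,@,,,
5) @,,@,,
,,@,,@
@@@,,@
,,@,,@
,,,,,,
,@,,,,
@,@,,,
6) @,@@,@
,,@@@@
,,@@@@
,,@,,@
,,,,,,
,@,,,,
@,@,,,
7) @,,,,,
,,,,,,
@@,,,,
,,@,,@
,,,,,,
,@,,,,
@,@@,@
8) @@,,,@
@@,,,,
@@,,,,
@@,,,,
,,,,,,
@@@,,,
@,@,,@
9) ,,@,,,
,,@,,,
,,@,,@
@@,,,,
,,@,,,
@,@,,@
,,@,,,
10) ,@@@,,
,@@@,,
@,@,,,
@@@,,,
,,@,,@
,,@@,,
,,@@,,
11) ,,,,@,
@,,,,,
@,,,,,
@,@@,@
@,,,,,
,@,,@,
,,,,@,
12) ,,,,,@
,,,,,@
@,,,,,
@,,,,@
@,@@@,
,,,,,@
,,,@@@
13) @,,,,@
@,,,,@
@,,,,,
@,,@@,
@@,@@,
@,@,,,
@,,,,@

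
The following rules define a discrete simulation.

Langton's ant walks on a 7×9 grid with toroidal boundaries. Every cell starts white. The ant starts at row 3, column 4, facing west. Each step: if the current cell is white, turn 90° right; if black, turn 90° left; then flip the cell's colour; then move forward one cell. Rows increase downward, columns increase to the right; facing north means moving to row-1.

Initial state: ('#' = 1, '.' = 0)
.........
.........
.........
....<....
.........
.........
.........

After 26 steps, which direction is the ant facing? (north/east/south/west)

east

t=0: .........
.........
.........
....<....
.........
.........
.........
t=1: .........
.........
....^....
....#....
.........
.........
.........
t=2: .........
.........
....#>...
....#....
.........
.........
.........
t=3: .........
.........
....##...
....#v...
.........
.........
.........
t=4: .........
.........
....##...
....<#...
.........
.........
.........
t=5: .........
.........
....##...
.....#...
....v....
.........
.........
t=6: .........
.........
....##...
.....#...
...<#....
.........
.........
t=7: .........
.........
....##...
...^.#...
...##....
.........
.........
t=8: .........
.........
....##...
...#>#...
...##....
.........
.........
t=9: .........
.........
....##...
...###...
...#v....
.........
.........
t=10: .........
.........
....##...
...###...
...#.>...
.........
.........
t=11: .........
.........
....##...
...###...
...#.#...
.....v...
.........
t=12: .........
.........
....##...
...###...
...#.#...
....<#...
.........
t=13: .........
.........
....##...
...###...
...#^#...
....##...
.........
t=14: .........
.........
....##...
...###...
...##>...
....##...
.........
t=15: .........
.........
....##...
...##^...
...##....
....##...
.........
t=16: .........
.........
....##...
...#<....
...##....
....##...
.........
t=17: .........
.........
....##...
...#.....
...#v....
....##...
.........
t=18: .........
.........
....##...
...#.....
...#.>...
....##...
.........
t=19: .........
.........
....##...
...#.....
...#.#...
....#v...
.........
t=20: .........
.........
....##...
...#.....
...#.#...
....#.>..
.........
t=21: .........
.........
....##...
...#.....
...#.#...
....#.#..
......v..
t=22: .........
.........
....##...
...#.....
...#.#...
....#.#..
.....<#..
t=23: .........
.........
....##...
...#.....
...#.#...
....#^#..
.....##..
t=24: .........
.........
....##...
...#.....
...#.#...
....##>..
.....##..
t=25: .........
.........
....##...
...#.....
...#.#^..
....##...
.....##..
t=26: .........
.........
....##...
...#.....
...#.##>.
....##...
.....##..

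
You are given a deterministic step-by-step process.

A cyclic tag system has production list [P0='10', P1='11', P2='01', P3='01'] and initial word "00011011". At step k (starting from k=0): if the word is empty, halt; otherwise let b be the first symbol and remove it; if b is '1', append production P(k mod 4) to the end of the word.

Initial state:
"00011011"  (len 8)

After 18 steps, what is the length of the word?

10

step 0: "00011011"  (len 8)
step 1: "0011011"  (len 7)
step 2: "011011"  (len 6)
step 3: "11011"  (len 5)
step 4: "101101"  (len 6)
step 5: "0110110"  (len 7)
step 6: "110110"  (len 6)
step 7: "1011001"  (len 7)
step 8: "01100101"  (len 8)
step 9: "1100101"  (len 7)
step 10: "10010111"  (len 8)
step 11: "001011101"  (len 9)
step 12: "01011101"  (len 8)
step 13: "1011101"  (len 7)
step 14: "01110111"  (len 8)
step 15: "1110111"  (len 7)
step 16: "11011101"  (len 8)
step 17: "101110110"  (len 9)
step 18: "0111011011"  (len 10)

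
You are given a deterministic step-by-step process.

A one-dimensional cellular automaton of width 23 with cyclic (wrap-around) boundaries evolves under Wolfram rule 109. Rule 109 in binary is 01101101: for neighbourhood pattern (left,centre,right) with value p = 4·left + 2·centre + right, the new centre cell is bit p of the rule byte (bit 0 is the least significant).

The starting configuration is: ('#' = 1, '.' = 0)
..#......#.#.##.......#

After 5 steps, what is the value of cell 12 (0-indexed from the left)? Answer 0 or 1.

k=0  ..#......#.#.##.......#
k=1  ..#.####.######.#####.#
k=2  ..###..###....###...###
k=3  ..#.#..#.#.##.#.#.#.#.#
k=4  ..###..################
k=5  ..#.#..#..............#

0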